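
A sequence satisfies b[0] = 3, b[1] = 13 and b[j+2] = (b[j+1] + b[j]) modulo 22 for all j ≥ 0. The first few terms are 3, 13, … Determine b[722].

16

Computing terms: b[0] = 3,  b[1] = 13,  b[2] = 16,  b[3] = 7,  b[4] = 1,  b[5] = 8,  b[6] = 9,  b[7] = 17,  b[8] = 4,  b[9] = 21,  b[10] = 3,  b[11] = 2,  b[12] = 5,  b[13] = 7,  b[14] = 12,  b[15] = 19,  b[16] = 9,  b[17] = 6,  b[18] = 15,  b[19] = 21,  b[20] = 14,  b[21] = 13,  b[22] = 5,  b[23] = 18,  b[24] = 1,  b[25] = 19,  b[26] = 20,  b[27] = 17,  b[28] = 15,  b[29] = 10,  b[30] = 3,  b[31] = 13.
The sequence repeats with period 30.
So b[722] = b[0 + ((722-0) mod 30)] = b[2] = 16.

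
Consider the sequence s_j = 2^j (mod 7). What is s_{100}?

We have s_0 = 1; s_1 = 2; s_2 = 4; s_3 = 1.
Since s_3 = s_0 = 1, the sequence is periodic with period 3.
So s_{100} = s_{0 + ((100-0) mod 3)} = s_1 = 2.

2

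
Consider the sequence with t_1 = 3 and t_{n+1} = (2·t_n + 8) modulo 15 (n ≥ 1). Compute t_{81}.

Listing terms: t_1 = 3, t_2 = 14, t_3 = 6, t_4 = 5, t_5 = 3.
The sequence repeats with period 4.
So t_{81} = t_{1 + ((81-1) mod 4)} = t_1 = 3.

3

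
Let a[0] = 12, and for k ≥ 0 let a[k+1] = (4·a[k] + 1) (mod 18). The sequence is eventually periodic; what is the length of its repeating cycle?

Computing terms: a[0] = 12, a[1] = 13, a[2] = 17, a[3] = 15, a[4] = 7, a[5] = 11, a[6] = 9, a[7] = 1, a[8] = 5, a[9] = 3, a[10] = 13.
Since a[10] = a[1] = 13, the sequence is eventually periodic: after a pre-period of length 1 it cycles with period 9.

9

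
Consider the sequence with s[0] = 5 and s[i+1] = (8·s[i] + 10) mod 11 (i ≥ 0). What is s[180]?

5

Listing terms: s[0] = 5,  s[1] = 6,  s[2] = 3,  s[3] = 1,  s[4] = 7,  s[5] = 0,  s[6] = 10,  s[7] = 2,  s[8] = 4,  s[9] = 9,  s[10] = 5.
The sequence repeats with period 10.
So s[180] = s[0 + ((180-0) mod 10)] = s[0] = 5.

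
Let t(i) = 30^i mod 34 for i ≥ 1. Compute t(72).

18

Listing terms: t(1) = 30,  t(2) = 16,  t(3) = 4,  t(4) = 18,  t(5) = 30.
Since t(5) = t(1) = 30, the sequence is periodic with period 4.
So t(72) = t(1 + ((72-1) mod 4)) = t(4) = 18.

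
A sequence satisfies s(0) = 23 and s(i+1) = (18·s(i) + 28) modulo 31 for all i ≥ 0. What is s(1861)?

We have s(0) = 23; s(1) = 8; s(2) = 17; s(3) = 24; s(4) = 26; s(5) = 0; s(6) = 28; s(7) = 5; s(8) = 25; s(9) = 13; s(10) = 14; s(11) = 1; s(12) = 15; s(13) = 19; s(14) = 29; s(15) = 23.
The sequence repeats with period 15.
So s(1861) = s(0 + ((1861-0) mod 15)) = s(1) = 8.

8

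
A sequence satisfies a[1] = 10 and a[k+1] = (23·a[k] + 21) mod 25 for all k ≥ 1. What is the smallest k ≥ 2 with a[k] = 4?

Listing terms: a[1] = 10,  a[2] = 1,  a[3] = 19,  a[4] = 8,  a[5] = 5,  a[6] = 11,  a[7] = 24,  a[8] = 23,  a[9] = 0,  a[10] = 21,  a[11] = 4,  a[12] = 13,  a[13] = 20,  a[14] = 6,  a[15] = 9,  a[16] = 3,  a[17] = 15,  a[18] = 16,  a[19] = 14,  a[20] = 18,  a[21] = 10.
Since a[21] = a[1] = 10, the sequence is periodic with period 20.
The value 4 first appears (with k ≥ 2) at a[11].

11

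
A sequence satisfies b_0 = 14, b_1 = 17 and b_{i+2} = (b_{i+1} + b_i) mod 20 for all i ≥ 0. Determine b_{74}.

We have b_0 = 14, b_1 = 17, b_2 = 11, b_3 = 8, b_4 = 19, b_5 = 7, b_6 = 6, b_7 = 13, b_8 = 19, b_9 = 12, b_{10} = 11, b_{11} = 3, b_{12} = 14, b_{13} = 17.
The sequence repeats with period 12.
(74 - 0) mod 12 = 2, so b_{74} = b_2 = 11.

11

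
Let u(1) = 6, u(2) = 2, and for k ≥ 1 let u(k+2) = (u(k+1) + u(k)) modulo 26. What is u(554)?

4

Computing terms: u(1) = 6,  u(2) = 2,  u(3) = 8,  u(4) = 10,  u(5) = 18,  u(6) = 2,  u(7) = 20,  u(8) = 22,  u(9) = 16,  u(10) = 12,  u(11) = 2,  u(12) = 14,  u(13) = 16,  u(14) = 4,  u(15) = 20,  u(16) = 24,  u(17) = 18,  u(18) = 16,  u(19) = 8,  u(20) = 24,  u(21) = 6,  u(22) = 4,  u(23) = 10,  u(24) = 14,  u(25) = 24,  u(26) = 12,  u(27) = 10,  u(28) = 22,  u(29) = 6,  u(30) = 2.
The sequence repeats with period 28.
So u(554) = u(1 + ((554-1) mod 28)) = u(22) = 4.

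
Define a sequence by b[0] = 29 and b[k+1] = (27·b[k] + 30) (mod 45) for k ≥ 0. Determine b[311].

We have b[0] = 29,  b[1] = 3,  b[2] = 21,  b[3] = 12,  b[4] = 39,  b[5] = 3.
Since b[5] = b[1] = 3, the sequence is eventually periodic: after a pre-period of length 1 it cycles with period 4.
For k ≥ 1, b[k] depends only on (k - 1) mod 4. (311 - 1) mod 4 = 2, so b[311] = b[3] = 12.

12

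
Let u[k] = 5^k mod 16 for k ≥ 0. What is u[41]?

5

Listing terms: u[0] = 1,  u[1] = 5,  u[2] = 9,  u[3] = 13,  u[4] = 1.
Since u[4] = u[0] = 1, the sequence is periodic with period 4.
So u[41] = u[0 + ((41-0) mod 4)] = u[1] = 5.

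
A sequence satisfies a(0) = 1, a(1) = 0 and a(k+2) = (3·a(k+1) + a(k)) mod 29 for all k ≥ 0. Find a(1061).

25

Computing terms: a(0) = 1,  a(1) = 0,  a(2) = 1,  a(3) = 3,  a(4) = 10,  a(5) = 4,  a(6) = 22,  a(7) = 12,  a(8) = 0,  a(9) = 12,  a(10) = 7,  a(11) = 4,  a(12) = 19,  a(13) = 3,  a(14) = 28,  a(15) = 0,  a(16) = 28,  a(17) = 26,  a(18) = 19,  a(19) = 25,  a(20) = 7,  a(21) = 17,  a(22) = 0,  a(23) = 17,  a(24) = 22,  a(25) = 25,  a(26) = 10,  a(27) = 26,  a(28) = 1,  a(29) = 0.
Since (a(28), a(29)) = (a(0), a(1)) = (1, 0) (two consecutive terms determine the rest), the sequence is periodic with period 28.
So a(1061) = a(0 + ((1061-0) mod 28)) = a(25) = 25.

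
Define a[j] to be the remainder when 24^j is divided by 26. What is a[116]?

a[1] = 24; a[2] = 4; a[3] = 18; a[4] = 16; a[5] = 20; a[6] = 12; a[7] = 2; a[8] = 22; a[9] = 8; a[10] = 10; a[11] = 6; a[12] = 14; a[13] = 24.
Since a[13] = a[1] = 24, the sequence is periodic with period 12.
So a[116] = a[1 + ((116-1) mod 12)] = a[8] = 22.

22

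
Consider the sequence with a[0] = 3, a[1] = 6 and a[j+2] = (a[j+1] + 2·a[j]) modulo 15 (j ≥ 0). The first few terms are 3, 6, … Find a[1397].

We have a[0] = 3,  a[1] = 6,  a[2] = 12,  a[3] = 9,  a[4] = 3,  a[5] = 6.
Since (a[4], a[5]) = (a[0], a[1]) = (3, 6) (two consecutive terms determine the rest), the sequence is periodic with period 4.
(1397 - 0) mod 4 = 1, so a[1397] = a[1] = 6.

6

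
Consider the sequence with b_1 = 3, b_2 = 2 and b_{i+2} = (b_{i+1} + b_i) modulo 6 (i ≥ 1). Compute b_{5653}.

3

We have b_1 = 3, b_2 = 2, b_3 = 5, b_4 = 1, b_5 = 0, b_6 = 1, b_7 = 1, b_8 = 2, b_9 = 3, b_{10} = 5, b_{11} = 2, b_{12} = 1, b_{13} = 3, b_{14} = 4, b_{15} = 1, b_{16} = 5, b_{17} = 0, b_{18} = 5, b_{19} = 5, b_{20} = 4, b_{21} = 3, b_{22} = 1, b_{23} = 4, b_{24} = 5, b_{25} = 3, b_{26} = 2.
Since (b_{25}, b_{26}) = (b_1, b_2) = (3, 2) (two consecutive terms determine the rest), the sequence is periodic with period 24.
(5653 - 1) mod 24 = 12, so b_{5653} = b_{13} = 3.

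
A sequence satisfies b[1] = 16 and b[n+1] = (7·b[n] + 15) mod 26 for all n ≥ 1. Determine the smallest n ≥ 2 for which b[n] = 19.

We have b[1] = 16, b[2] = 23, b[3] = 20, b[4] = 25, b[5] = 8, b[6] = 19, b[7] = 18, b[8] = 11, b[9] = 14, b[10] = 9, b[11] = 0, b[12] = 15, b[13] = 16.
Since b[13] = b[1] = 16, the sequence is periodic with period 12.
The value 19 first appears (with n ≥ 2) at b[6].

6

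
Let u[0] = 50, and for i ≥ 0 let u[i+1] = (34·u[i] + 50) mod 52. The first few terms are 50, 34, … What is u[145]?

34

We have u[0] = 50; u[1] = 34; u[2] = 10; u[3] = 26; u[4] = 50.
The sequence repeats with period 4.
(145 - 0) mod 4 = 1, so u[145] = u[1] = 34.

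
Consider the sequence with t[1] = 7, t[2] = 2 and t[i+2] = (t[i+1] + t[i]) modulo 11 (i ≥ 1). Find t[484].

t[1] = 7,  t[2] = 2,  t[3] = 9,  t[4] = 0,  t[5] = 9,  t[6] = 9,  t[7] = 7,  t[8] = 5,  t[9] = 1,  t[10] = 6,  t[11] = 7,  t[12] = 2.
Since (t[11], t[12]) = (t[1], t[2]) = (7, 2) (two consecutive terms determine the rest), the sequence is periodic with period 10.
So t[484] = t[1 + ((484-1) mod 10)] = t[4] = 0.

0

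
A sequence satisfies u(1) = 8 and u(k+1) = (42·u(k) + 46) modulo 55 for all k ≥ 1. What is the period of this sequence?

4

We have u(1) = 8, u(2) = 52, u(3) = 30, u(4) = 41, u(5) = 8.
Since u(5) = u(1) = 8, the sequence is periodic with period 4.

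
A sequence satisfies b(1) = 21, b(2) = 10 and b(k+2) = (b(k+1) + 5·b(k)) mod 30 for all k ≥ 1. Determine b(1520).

10

Listing terms: b(1) = 21; b(2) = 10; b(3) = 25; b(4) = 15; b(5) = 20; b(6) = 5; b(7) = 15; b(8) = 10; b(9) = 25.
Since (b(8), b(9)) = (b(2), b(3)) = (10, 25) (two consecutive terms determine the rest), the sequence is eventually periodic: after a pre-period of length 1 it cycles with period 6.
For k ≥ 2, b(k) depends only on (k - 2) mod 6. (1520 - 2) mod 6 = 0, so b(1520) = b(2) = 10.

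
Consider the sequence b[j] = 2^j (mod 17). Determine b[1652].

16

Listing terms: b[1] = 2, b[2] = 4, b[3] = 8, b[4] = 16, b[5] = 15, b[6] = 13, b[7] = 9, b[8] = 1, b[9] = 2.
The sequence repeats with period 8.
(1652 - 1) mod 8 = 3, so b[1652] = b[4] = 16.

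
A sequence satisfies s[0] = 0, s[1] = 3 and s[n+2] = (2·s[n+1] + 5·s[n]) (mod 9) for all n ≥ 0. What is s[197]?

s[0] = 0; s[1] = 3; s[2] = 6; s[3] = 0; s[4] = 3.
The sequence repeats with period 3.
(197 - 0) mod 3 = 2, so s[197] = s[2] = 6.

6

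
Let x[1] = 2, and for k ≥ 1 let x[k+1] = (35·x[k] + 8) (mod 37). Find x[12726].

27

x[1] = 2,  x[2] = 4,  x[3] = 0,  x[4] = 8,  x[5] = 29,  x[6] = 24,  x[7] = 34,  x[8] = 14,  x[9] = 17,  x[10] = 11,  x[11] = 23,  x[12] = 36,  x[13] = 10,  x[14] = 25,  x[15] = 32,  x[16] = 18,  x[17] = 9,  x[18] = 27,  x[19] = 28,  x[20] = 26,  x[21] = 30,  x[22] = 22,  x[23] = 1,  x[24] = 6,  x[25] = 33,  x[26] = 16,  x[27] = 13,  x[28] = 19,  x[29] = 7,  x[30] = 31,  x[31] = 20,  x[32] = 5,  x[33] = 35,  x[34] = 12,  x[35] = 21,  x[36] = 3,  x[37] = 2.
Since x[37] = x[1] = 2, the sequence is periodic with period 36.
(12726 - 1) mod 36 = 17, so x[12726] = x[18] = 27.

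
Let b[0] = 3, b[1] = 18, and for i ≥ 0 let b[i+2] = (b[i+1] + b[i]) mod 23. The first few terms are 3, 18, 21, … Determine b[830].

Computing terms: b[0] = 3; b[1] = 18; b[2] = 21; b[3] = 16; b[4] = 14; b[5] = 7; b[6] = 21; b[7] = 5; b[8] = 3; b[9] = 8; b[10] = 11; b[11] = 19; b[12] = 7; b[13] = 3; b[14] = 10; b[15] = 13; b[16] = 0; b[17] = 13; b[18] = 13; b[19] = 3; b[20] = 16; b[21] = 19; b[22] = 12; b[23] = 8; b[24] = 20; b[25] = 5; b[26] = 2; b[27] = 7; b[28] = 9; b[29] = 16; b[30] = 2; b[31] = 18; b[32] = 20; b[33] = 15; b[34] = 12; b[35] = 4; b[36] = 16; b[37] = 20; b[38] = 13; b[39] = 10; b[40] = 0; b[41] = 10; b[42] = 10; b[43] = 20; b[44] = 7; b[45] = 4; b[46] = 11; b[47] = 15; b[48] = 3; b[49] = 18.
Since (b[48], b[49]) = (b[0], b[1]) = (3, 18) (two consecutive terms determine the rest), the sequence is periodic with period 48.
So b[830] = b[0 + ((830-0) mod 48)] = b[14] = 10.

10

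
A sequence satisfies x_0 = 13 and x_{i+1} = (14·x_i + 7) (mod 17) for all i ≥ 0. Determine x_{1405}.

7

Computing terms: x_0 = 13, x_1 = 2, x_2 = 1, x_3 = 4, x_4 = 12, x_5 = 5, x_6 = 9, x_7 = 14, x_8 = 16, x_9 = 10, x_{10} = 11, x_{11} = 8, x_{12} = 0, x_{13} = 7, x_{14} = 3, x_{15} = 15, x_{16} = 13.
The sequence repeats with period 16.
(1405 - 0) mod 16 = 13, so x_{1405} = x_{13} = 7.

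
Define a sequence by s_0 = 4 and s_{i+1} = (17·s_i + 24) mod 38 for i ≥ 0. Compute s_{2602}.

16

Computing terms: s_0 = 4; s_1 = 16; s_2 = 30; s_3 = 2; s_4 = 20; s_5 = 22; s_6 = 18; s_7 = 26; s_8 = 10; s_9 = 4.
The sequence repeats with period 9.
So s_{2602} = s_{0 + ((2602-0) mod 9)} = s_1 = 16.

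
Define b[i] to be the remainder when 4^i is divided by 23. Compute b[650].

Computing terms: b[1] = 4,  b[2] = 16,  b[3] = 18,  b[4] = 3,  b[5] = 12,  b[6] = 2,  b[7] = 8,  b[8] = 9,  b[9] = 13,  b[10] = 6,  b[11] = 1,  b[12] = 4.
Since b[12] = b[1] = 4, the sequence is periodic with period 11.
So b[650] = b[1 + ((650-1) mod 11)] = b[1] = 4.

4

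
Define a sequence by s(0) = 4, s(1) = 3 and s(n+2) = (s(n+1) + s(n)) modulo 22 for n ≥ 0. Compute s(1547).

5

s(0) = 4,  s(1) = 3,  s(2) = 7,  s(3) = 10,  s(4) = 17,  s(5) = 5,  s(6) = 0,  s(7) = 5,  s(8) = 5,  s(9) = 10,  s(10) = 15,  s(11) = 3,  s(12) = 18,  s(13) = 21,  s(14) = 17,  s(15) = 16,  s(16) = 11,  s(17) = 5,  s(18) = 16,  s(19) = 21,  s(20) = 15,  s(21) = 14,  s(22) = 7,  s(23) = 21,  s(24) = 6,  s(25) = 5,  s(26) = 11,  s(27) = 16,  s(28) = 5,  s(29) = 21,  s(30) = 4,  s(31) = 3.
Since (s(30), s(31)) = (s(0), s(1)) = (4, 3) (two consecutive terms determine the rest), the sequence is periodic with period 30.
(1547 - 0) mod 30 = 17, so s(1547) = s(17) = 5.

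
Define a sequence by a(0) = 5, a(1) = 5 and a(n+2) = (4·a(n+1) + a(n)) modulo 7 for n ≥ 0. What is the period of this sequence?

16

We have a(0) = 5; a(1) = 5; a(2) = 4; a(3) = 0; a(4) = 4; a(5) = 2; a(6) = 5; a(7) = 1; a(8) = 2; a(9) = 2; a(10) = 3; a(11) = 0; a(12) = 3; a(13) = 5; a(14) = 2; a(15) = 6; a(16) = 5; a(17) = 5.
The sequence repeats with period 16.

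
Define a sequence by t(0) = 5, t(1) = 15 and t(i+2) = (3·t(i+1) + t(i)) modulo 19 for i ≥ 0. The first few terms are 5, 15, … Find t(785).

5

t(0) = 5,  t(1) = 15,  t(2) = 12,  t(3) = 13,  t(4) = 13,  t(5) = 14,  t(6) = 17,  t(7) = 8,  t(8) = 3,  t(9) = 17,  t(10) = 16,  t(11) = 8,  t(12) = 2,  t(13) = 14,  t(14) = 6,  t(15) = 13,  t(16) = 7,  t(17) = 15,  t(18) = 14,  t(19) = 0,  t(20) = 14,  t(21) = 4,  t(22) = 7,  t(23) = 6,  t(24) = 6,  t(25) = 5,  t(26) = 2,  t(27) = 11,  t(28) = 16,  t(29) = 2,  t(30) = 3,  t(31) = 11,  t(32) = 17,  t(33) = 5,  t(34) = 13,  t(35) = 6,  t(36) = 12,  t(37) = 4,  t(38) = 5,  t(39) = 0,  t(40) = 5,  t(41) = 15.
The sequence repeats with period 40.
So t(785) = t(0 + ((785-0) mod 40)) = t(25) = 5.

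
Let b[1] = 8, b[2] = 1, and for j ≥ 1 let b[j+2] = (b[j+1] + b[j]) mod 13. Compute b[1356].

b[1] = 8, b[2] = 1, b[3] = 9, b[4] = 10, b[5] = 6, b[6] = 3, b[7] = 9, b[8] = 12, b[9] = 8, b[10] = 7, b[11] = 2, b[12] = 9, b[13] = 11, b[14] = 7, b[15] = 5, b[16] = 12, b[17] = 4, b[18] = 3, b[19] = 7, b[20] = 10, b[21] = 4, b[22] = 1, b[23] = 5, b[24] = 6, b[25] = 11, b[26] = 4, b[27] = 2, b[28] = 6, b[29] = 8, b[30] = 1.
Since (b[29], b[30]) = (b[1], b[2]) = (8, 1) (two consecutive terms determine the rest), the sequence is periodic with period 28.
So b[1356] = b[1 + ((1356-1) mod 28)] = b[12] = 9.

9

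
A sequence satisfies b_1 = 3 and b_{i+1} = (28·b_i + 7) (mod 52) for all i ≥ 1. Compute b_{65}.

23

Computing terms: b_1 = 3,  b_2 = 39,  b_3 = 7,  b_4 = 47,  b_5 = 23,  b_6 = 27,  b_7 = 35,  b_8 = 51,  b_9 = 31,  b_{10} = 43,  b_{11} = 15,  b_{12} = 11,  b_{13} = 3.
Since b_{13} = b_1 = 3, the sequence is periodic with period 12.
So b_{65} = b_{1 + ((65-1) mod 12)} = b_5 = 23.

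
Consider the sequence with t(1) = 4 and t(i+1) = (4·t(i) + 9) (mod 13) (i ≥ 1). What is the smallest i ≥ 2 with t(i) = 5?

Listing terms: t(1) = 4; t(2) = 12; t(3) = 5; t(4) = 3; t(5) = 8; t(6) = 2; t(7) = 4.
The sequence repeats with period 6.
The value 5 first appears (with i ≥ 2) at t(3).

3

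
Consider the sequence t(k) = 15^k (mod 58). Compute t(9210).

33

t(1) = 15; t(2) = 51; t(3) = 11; t(4) = 49; t(5) = 39; t(6) = 5; t(7) = 17; t(8) = 23; t(9) = 55; t(10) = 13; t(11) = 21; t(12) = 25; t(13) = 27; t(14) = 57; t(15) = 43; t(16) = 7; t(17) = 47; t(18) = 9; t(19) = 19; t(20) = 53; t(21) = 41; t(22) = 35; t(23) = 3; t(24) = 45; t(25) = 37; t(26) = 33; t(27) = 31; t(28) = 1; t(29) = 15.
The sequence repeats with period 28.
So t(9210) = t(1 + ((9210-1) mod 28)) = t(26) = 33.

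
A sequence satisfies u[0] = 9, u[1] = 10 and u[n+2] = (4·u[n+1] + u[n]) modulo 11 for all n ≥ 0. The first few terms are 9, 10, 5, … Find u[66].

1

Listing terms: u[0] = 9,  u[1] = 10,  u[2] = 5,  u[3] = 8,  u[4] = 4,  u[5] = 2,  u[6] = 1,  u[7] = 6,  u[8] = 3,  u[9] = 7,  u[10] = 9,  u[11] = 10.
Since (u[10], u[11]) = (u[0], u[1]) = (9, 10) (two consecutive terms determine the rest), the sequence is periodic with period 10.
So u[66] = u[0 + ((66-0) mod 10)] = u[6] = 1.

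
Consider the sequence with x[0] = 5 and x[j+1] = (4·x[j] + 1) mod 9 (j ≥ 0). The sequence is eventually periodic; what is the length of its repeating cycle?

We have x[0] = 5, x[1] = 3, x[2] = 4, x[3] = 8, x[4] = 6, x[5] = 7, x[6] = 2, x[7] = 0, x[8] = 1, x[9] = 5.
The sequence repeats with period 9.

9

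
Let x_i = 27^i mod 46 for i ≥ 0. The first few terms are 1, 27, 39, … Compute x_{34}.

27

x_0 = 1; x_1 = 27; x_2 = 39; x_3 = 41; x_4 = 3; x_5 = 35; x_6 = 25; x_7 = 31; x_8 = 9; x_9 = 13; x_{10} = 29; x_{11} = 1.
The sequence repeats with period 11.
(34 - 0) mod 11 = 1, so x_{34} = x_1 = 27.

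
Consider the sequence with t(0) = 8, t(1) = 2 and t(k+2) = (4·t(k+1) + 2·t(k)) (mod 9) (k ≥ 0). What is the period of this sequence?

6

Computing terms: t(0) = 8,  t(1) = 2,  t(2) = 6,  t(3) = 1,  t(4) = 7,  t(5) = 3,  t(6) = 8,  t(7) = 2.
Since (t(6), t(7)) = (t(0), t(1)) = (8, 2) (two consecutive terms determine the rest), the sequence is periodic with period 6.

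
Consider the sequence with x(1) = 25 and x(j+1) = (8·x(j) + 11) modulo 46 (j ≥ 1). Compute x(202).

Listing terms: x(1) = 25,  x(2) = 27,  x(3) = 43,  x(4) = 33,  x(5) = 45,  x(6) = 3,  x(7) = 35,  x(8) = 15,  x(9) = 39,  x(10) = 1,  x(11) = 19,  x(12) = 25.
The sequence repeats with period 11.
(202 - 1) mod 11 = 3, so x(202) = x(4) = 33.

33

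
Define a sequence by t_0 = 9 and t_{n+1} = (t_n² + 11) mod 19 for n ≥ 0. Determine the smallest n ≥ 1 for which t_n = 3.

We have t_0 = 9,  t_1 = 16,  t_2 = 1,  t_3 = 12,  t_4 = 3,  t_5 = 1.
Since t_5 = t_2 = 1, the sequence is eventually periodic: after a pre-period of length 2 it cycles with period 3.
The value 3 first appears (with n ≥ 1) at t_4.

4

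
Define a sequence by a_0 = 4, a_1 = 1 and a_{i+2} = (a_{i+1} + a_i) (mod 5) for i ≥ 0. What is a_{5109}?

a_0 = 4, a_1 = 1, a_2 = 0, a_3 = 1, a_4 = 1, a_5 = 2, a_6 = 3, a_7 = 0, a_8 = 3, a_9 = 3, a_{10} = 1, a_{11} = 4, a_{12} = 0, a_{13} = 4, a_{14} = 4, a_{15} = 3, a_{16} = 2, a_{17} = 0, a_{18} = 2, a_{19} = 2, a_{20} = 4, a_{21} = 1.
The sequence repeats with period 20.
So a_{5109} = a_{0 + ((5109-0) mod 20)} = a_9 = 3.

3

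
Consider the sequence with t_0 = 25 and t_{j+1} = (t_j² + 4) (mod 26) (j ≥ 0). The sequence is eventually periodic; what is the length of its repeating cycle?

Listing terms: t_0 = 25, t_1 = 5, t_2 = 3, t_3 = 13, t_4 = 17, t_5 = 7, t_6 = 1, t_7 = 5.
Since t_7 = t_1 = 5, the sequence is eventually periodic: after a pre-period of length 1 it cycles with period 6.

6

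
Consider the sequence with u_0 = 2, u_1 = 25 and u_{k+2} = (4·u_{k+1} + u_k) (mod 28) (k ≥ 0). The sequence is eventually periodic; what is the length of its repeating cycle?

We have u_0 = 2, u_1 = 25, u_2 = 18, u_3 = 13, u_4 = 14, u_5 = 13, u_6 = 10, u_7 = 25, u_8 = 26, u_9 = 17, u_{10} = 10, u_{11} = 1, u_{12} = 14, u_{13} = 1, u_{14} = 18, u_{15} = 17, u_{16} = 2, u_{17} = 25.
Since (u_{16}, u_{17}) = (u_0, u_1) = (2, 25) (two consecutive terms determine the rest), the sequence is periodic with period 16.

16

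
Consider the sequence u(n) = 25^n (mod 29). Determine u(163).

Listing terms: u(0) = 1, u(1) = 25, u(2) = 16, u(3) = 23, u(4) = 24, u(5) = 20, u(6) = 7, u(7) = 1.
Since u(7) = u(0) = 1, the sequence is periodic with period 7.
So u(163) = u(0 + ((163-0) mod 7)) = u(2) = 16.

16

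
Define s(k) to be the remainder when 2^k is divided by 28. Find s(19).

16

We have s(0) = 1; s(1) = 2; s(2) = 4; s(3) = 8; s(4) = 16; s(5) = 4.
Since s(5) = s(2) = 4, the sequence is eventually periodic: after a pre-period of length 2 it cycles with period 3.
For k ≥ 2, s(k) depends only on (k - 2) mod 3. (19 - 2) mod 3 = 2, so s(19) = s(4) = 16.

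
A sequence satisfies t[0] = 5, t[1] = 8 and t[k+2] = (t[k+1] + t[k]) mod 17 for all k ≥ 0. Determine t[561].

t[0] = 5,  t[1] = 8,  t[2] = 13,  t[3] = 4,  t[4] = 0,  t[5] = 4,  t[6] = 4,  t[7] = 8,  t[8] = 12,  t[9] = 3,  t[10] = 15,  t[11] = 1,  t[12] = 16,  t[13] = 0,  t[14] = 16,  t[15] = 16,  t[16] = 15,  t[17] = 14,  t[18] = 12,  t[19] = 9,  t[20] = 4,  t[21] = 13,  t[22] = 0,  t[23] = 13,  t[24] = 13,  t[25] = 9,  t[26] = 5,  t[27] = 14,  t[28] = 2,  t[29] = 16,  t[30] = 1,  t[31] = 0,  t[32] = 1,  t[33] = 1,  t[34] = 2,  t[35] = 3,  t[36] = 5,  t[37] = 8.
Since (t[36], t[37]) = (t[0], t[1]) = (5, 8) (two consecutive terms determine the rest), the sequence is periodic with period 36.
(561 - 0) mod 36 = 21, so t[561] = t[21] = 13.

13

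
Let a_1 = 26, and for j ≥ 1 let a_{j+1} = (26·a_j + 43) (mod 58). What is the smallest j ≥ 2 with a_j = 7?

25

Listing terms: a_1 = 26; a_2 = 23; a_3 = 3; a_4 = 5; a_5 = 57; a_6 = 17; a_7 = 21; a_8 = 9; a_9 = 45; a_{10} = 53; a_{11} = 29; a_{12} = 43; a_{13} = 1; a_{14} = 11; a_{15} = 39; a_{16} = 13; a_{17} = 33; a_{18} = 31; a_{19} = 37; a_{20} = 19; a_{21} = 15; a_{22} = 27; a_{23} = 49; a_{24} = 41; a_{25} = 7; a_{26} = 51; a_{27} = 35; a_{28} = 25; a_{29} = 55; a_{30} = 23.
Since a_{30} = a_2 = 23, the sequence is eventually periodic: after a pre-period of length 1 it cycles with period 28.
The value 7 first appears (with j ≥ 2) at a_{25}.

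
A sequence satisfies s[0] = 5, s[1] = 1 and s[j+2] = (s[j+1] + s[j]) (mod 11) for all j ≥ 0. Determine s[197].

9

s[0] = 5, s[1] = 1, s[2] = 6, s[3] = 7, s[4] = 2, s[5] = 9, s[6] = 0, s[7] = 9, s[8] = 9, s[9] = 7, s[10] = 5, s[11] = 1.
The sequence repeats with period 10.
(197 - 0) mod 10 = 7, so s[197] = s[7] = 9.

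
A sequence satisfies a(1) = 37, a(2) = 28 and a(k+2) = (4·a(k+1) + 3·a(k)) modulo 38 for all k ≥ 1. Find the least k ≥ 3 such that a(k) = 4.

8

We have a(1) = 37, a(2) = 28, a(3) = 33, a(4) = 26, a(5) = 13, a(6) = 16, a(7) = 27, a(8) = 4, a(9) = 21, a(10) = 20, a(11) = 29, a(12) = 24, a(13) = 31, a(14) = 6, a(15) = 3, a(16) = 30, a(17) = 15, a(18) = 36, a(19) = 37, a(20) = 28.
Since (a(19), a(20)) = (a(1), a(2)) = (37, 28) (two consecutive terms determine the rest), the sequence is periodic with period 18.
The value 4 first appears (with k ≥ 3) at a(8).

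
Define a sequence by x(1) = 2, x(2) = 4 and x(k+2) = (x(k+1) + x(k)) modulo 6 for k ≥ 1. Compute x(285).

Computing terms: x(1) = 2,  x(2) = 4,  x(3) = 0,  x(4) = 4,  x(5) = 4,  x(6) = 2,  x(7) = 0,  x(8) = 2,  x(9) = 2,  x(10) = 4.
Since (x(9), x(10)) = (x(1), x(2)) = (2, 4) (two consecutive terms determine the rest), the sequence is periodic with period 8.
(285 - 1) mod 8 = 4, so x(285) = x(5) = 4.

4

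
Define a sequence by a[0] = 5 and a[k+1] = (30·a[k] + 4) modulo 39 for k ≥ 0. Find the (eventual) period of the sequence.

Computing terms: a[0] = 5, a[1] = 37, a[2] = 22, a[3] = 1, a[4] = 34, a[5] = 10, a[6] = 31, a[7] = 37.
Since a[7] = a[1] = 37, the sequence is eventually periodic: after a pre-period of length 1 it cycles with period 6.

6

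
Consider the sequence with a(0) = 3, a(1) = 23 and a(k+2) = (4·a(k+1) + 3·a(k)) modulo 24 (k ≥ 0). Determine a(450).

5

a(0) = 3; a(1) = 23; a(2) = 5; a(3) = 17; a(4) = 11; a(5) = 23; a(6) = 5.
Since (a(5), a(6)) = (a(1), a(2)) = (23, 5) (two consecutive terms determine the rest), the sequence is eventually periodic: after a pre-period of length 1 it cycles with period 4.
For k ≥ 1, a(k) depends only on (k - 1) mod 4. (450 - 1) mod 4 = 1, so a(450) = a(2) = 5.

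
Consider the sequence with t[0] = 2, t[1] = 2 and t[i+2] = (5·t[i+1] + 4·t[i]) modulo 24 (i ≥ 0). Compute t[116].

10

Listing terms: t[0] = 2,  t[1] = 2,  t[2] = 18,  t[3] = 2,  t[4] = 10,  t[5] = 10,  t[6] = 18,  t[7] = 10,  t[8] = 2,  t[9] = 2.
Since (t[8], t[9]) = (t[0], t[1]) = (2, 2) (two consecutive terms determine the rest), the sequence is periodic with period 8.
So t[116] = t[0 + ((116-0) mod 8)] = t[4] = 10.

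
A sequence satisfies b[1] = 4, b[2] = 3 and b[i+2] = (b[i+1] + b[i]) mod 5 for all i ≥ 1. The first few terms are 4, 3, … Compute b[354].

0

Listing terms: b[1] = 4, b[2] = 3, b[3] = 2, b[4] = 0, b[5] = 2, b[6] = 2, b[7] = 4, b[8] = 1, b[9] = 0, b[10] = 1, b[11] = 1, b[12] = 2, b[13] = 3, b[14] = 0, b[15] = 3, b[16] = 3, b[17] = 1, b[18] = 4, b[19] = 0, b[20] = 4, b[21] = 4, b[22] = 3.
Since (b[21], b[22]) = (b[1], b[2]) = (4, 3) (two consecutive terms determine the rest), the sequence is periodic with period 20.
(354 - 1) mod 20 = 13, so b[354] = b[14] = 0.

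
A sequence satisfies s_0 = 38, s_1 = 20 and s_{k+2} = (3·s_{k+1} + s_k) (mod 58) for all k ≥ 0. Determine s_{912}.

Listing terms: s_0 = 38, s_1 = 20, s_2 = 40, s_3 = 24, s_4 = 54, s_5 = 12, s_6 = 32, s_7 = 50, s_8 = 8, s_9 = 16, s_{10} = 56, s_{11} = 10, s_{12} = 28, s_{13} = 36, s_{14} = 20, s_{15} = 38, s_{16} = 18, s_{17} = 34, s_{18} = 4, s_{19} = 46, s_{20} = 26, s_{21} = 8, s_{22} = 50, s_{23} = 42, s_{24} = 2, s_{25} = 48, s_{26} = 30, s_{27} = 22, s_{28} = 38, s_{29} = 20.
Since (s_{28}, s_{29}) = (s_0, s_1) = (38, 20) (two consecutive terms determine the rest), the sequence is periodic with period 28.
(912 - 0) mod 28 = 16, so s_{912} = s_{16} = 18.

18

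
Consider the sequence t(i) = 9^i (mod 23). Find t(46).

Computing terms: t(1) = 9, t(2) = 12, t(3) = 16, t(4) = 6, t(5) = 8, t(6) = 3, t(7) = 4, t(8) = 13, t(9) = 2, t(10) = 18, t(11) = 1, t(12) = 9.
Since t(12) = t(1) = 9, the sequence is periodic with period 11.
(46 - 1) mod 11 = 1, so t(46) = t(2) = 12.

12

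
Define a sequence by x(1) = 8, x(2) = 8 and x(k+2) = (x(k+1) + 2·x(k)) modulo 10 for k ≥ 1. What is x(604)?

We have x(1) = 8; x(2) = 8; x(3) = 4; x(4) = 0; x(5) = 8; x(6) = 8.
The sequence repeats with period 4.
(604 - 1) mod 4 = 3, so x(604) = x(4) = 0.

0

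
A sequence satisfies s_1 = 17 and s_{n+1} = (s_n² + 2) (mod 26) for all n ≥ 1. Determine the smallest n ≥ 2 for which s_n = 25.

s_1 = 17, s_2 = 5, s_3 = 1, s_4 = 3, s_5 = 11, s_6 = 19, s_7 = 25, s_8 = 3.
Since s_8 = s_4 = 3, the sequence is eventually periodic: after a pre-period of length 3 it cycles with period 4.
The value 25 first appears (with n ≥ 2) at s_7.

7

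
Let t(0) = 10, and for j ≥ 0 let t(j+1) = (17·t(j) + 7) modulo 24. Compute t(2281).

t(0) = 10, t(1) = 9, t(2) = 16, t(3) = 15, t(4) = 22, t(5) = 21, t(6) = 4, t(7) = 3, t(8) = 10.
Since t(8) = t(0) = 10, the sequence is periodic with period 8.
So t(2281) = t(0 + ((2281-0) mod 8)) = t(1) = 9.

9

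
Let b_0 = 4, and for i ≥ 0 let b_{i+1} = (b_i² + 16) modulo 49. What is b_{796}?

46

b_0 = 4,  b_1 = 32,  b_2 = 11,  b_3 = 39,  b_4 = 18,  b_5 = 46,  b_6 = 25,  b_7 = 4.
The sequence repeats with period 7.
So b_{796} = b_{0 + ((796-0) mod 7)} = b_5 = 46.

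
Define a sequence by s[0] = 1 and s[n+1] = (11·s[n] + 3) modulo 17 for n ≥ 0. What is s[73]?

Listing terms: s[0] = 1, s[1] = 14, s[2] = 4, s[3] = 13, s[4] = 10, s[5] = 11, s[6] = 5, s[7] = 7, s[8] = 12, s[9] = 16, s[10] = 9, s[11] = 0, s[12] = 3, s[13] = 2, s[14] = 8, s[15] = 6, s[16] = 1.
Since s[16] = s[0] = 1, the sequence is periodic with period 16.
So s[73] = s[0 + ((73-0) mod 16)] = s[9] = 16.

16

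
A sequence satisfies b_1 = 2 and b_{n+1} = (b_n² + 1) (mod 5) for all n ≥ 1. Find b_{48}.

b_1 = 2,  b_2 = 0,  b_3 = 1,  b_4 = 2.
Since b_4 = b_1 = 2, the sequence is periodic with period 3.
(48 - 1) mod 3 = 2, so b_{48} = b_3 = 1.

1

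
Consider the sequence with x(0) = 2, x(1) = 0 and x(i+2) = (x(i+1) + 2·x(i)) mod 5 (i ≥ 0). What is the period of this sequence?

Computing terms: x(0) = 2, x(1) = 0, x(2) = 4, x(3) = 4, x(4) = 2, x(5) = 0.
The sequence repeats with period 4.

4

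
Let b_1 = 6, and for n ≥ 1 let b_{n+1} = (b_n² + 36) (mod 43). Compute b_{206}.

b_1 = 6; b_2 = 29; b_3 = 17; b_4 = 24; b_5 = 10; b_6 = 7; b_7 = 42; b_8 = 37; b_9 = 29.
Since b_9 = b_2 = 29, the sequence is eventually periodic: after a pre-period of length 1 it cycles with period 7.
For n ≥ 2, b_n depends only on (n - 2) mod 7. (206 - 2) mod 7 = 1, so b_{206} = b_3 = 17.

17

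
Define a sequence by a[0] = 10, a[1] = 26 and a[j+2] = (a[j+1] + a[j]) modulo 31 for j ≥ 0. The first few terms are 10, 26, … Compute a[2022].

15

a[0] = 10, a[1] = 26, a[2] = 5, a[3] = 0, a[4] = 5, a[5] = 5, a[6] = 10, a[7] = 15, a[8] = 25, a[9] = 9, a[10] = 3, a[11] = 12, a[12] = 15, a[13] = 27, a[14] = 11, a[15] = 7, a[16] = 18, a[17] = 25, a[18] = 12, a[19] = 6, a[20] = 18, a[21] = 24, a[22] = 11, a[23] = 4, a[24] = 15, a[25] = 19, a[26] = 3, a[27] = 22, a[28] = 25, a[29] = 16, a[30] = 10, a[31] = 26.
The sequence repeats with period 30.
(2022 - 0) mod 30 = 12, so a[2022] = a[12] = 15.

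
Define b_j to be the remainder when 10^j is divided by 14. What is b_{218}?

2

b_0 = 1, b_1 = 10, b_2 = 2, b_3 = 6, b_4 = 4, b_5 = 12, b_6 = 8, b_7 = 10.
Since b_7 = b_1 = 10, the sequence is eventually periodic: after a pre-period of length 1 it cycles with period 6.
For j ≥ 1, b_j depends only on (j - 1) mod 6. (218 - 1) mod 6 = 1, so b_{218} = b_2 = 2.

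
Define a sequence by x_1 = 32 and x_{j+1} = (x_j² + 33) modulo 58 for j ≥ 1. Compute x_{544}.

29

x_1 = 32,  x_2 = 13,  x_3 = 28,  x_4 = 5,  x_5 = 0,  x_6 = 33,  x_7 = 20,  x_8 = 27,  x_9 = 8,  x_{10} = 39,  x_{11} = 46,  x_{12} = 3,  x_{13} = 42,  x_{14} = 57,  x_{15} = 34,  x_{16} = 29,  x_{17} = 4,  x_{18} = 49,  x_{19} = 56,  x_{20} = 37,  x_{21} = 10,  x_{22} = 17,  x_{23} = 32.
Since x_{23} = x_1 = 32, the sequence is periodic with period 22.
(544 - 1) mod 22 = 15, so x_{544} = x_{16} = 29.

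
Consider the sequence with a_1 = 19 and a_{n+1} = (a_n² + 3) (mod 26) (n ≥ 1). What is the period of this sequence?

10

We have a_1 = 19, a_2 = 0, a_3 = 3, a_4 = 12, a_5 = 17, a_6 = 6, a_7 = 13, a_8 = 16, a_9 = 25, a_{10} = 4, a_{11} = 19.
Since a_{11} = a_1 = 19, the sequence is periodic with period 10.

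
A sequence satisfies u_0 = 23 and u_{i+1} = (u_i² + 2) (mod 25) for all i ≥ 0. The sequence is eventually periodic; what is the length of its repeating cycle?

Computing terms: u_0 = 23,  u_1 = 6,  u_2 = 13,  u_3 = 21,  u_4 = 18,  u_5 = 1,  u_6 = 3,  u_7 = 11,  u_8 = 23.
The sequence repeats with period 8.

8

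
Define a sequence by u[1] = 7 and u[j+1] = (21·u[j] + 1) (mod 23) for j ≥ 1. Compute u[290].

16

Computing terms: u[1] = 7,  u[2] = 10,  u[3] = 4,  u[4] = 16,  u[5] = 15,  u[6] = 17,  u[7] = 13,  u[8] = 21,  u[9] = 5,  u[10] = 14,  u[11] = 19,  u[12] = 9,  u[13] = 6,  u[14] = 12,  u[15] = 0,  u[16] = 1,  u[17] = 22,  u[18] = 3,  u[19] = 18,  u[20] = 11,  u[21] = 2,  u[22] = 20,  u[23] = 7.
Since u[23] = u[1] = 7, the sequence is periodic with period 22.
So u[290] = u[1 + ((290-1) mod 22)] = u[4] = 16.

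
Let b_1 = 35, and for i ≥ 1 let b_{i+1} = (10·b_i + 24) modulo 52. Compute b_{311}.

Listing terms: b_1 = 35,  b_2 = 10,  b_3 = 20,  b_4 = 16,  b_5 = 28,  b_6 = 44,  b_7 = 48,  b_8 = 36,  b_9 = 20.
Since b_9 = b_3 = 20, the sequence is eventually periodic: after a pre-period of length 2 it cycles with period 6.
For i ≥ 3, b_i depends only on (i - 3) mod 6. (311 - 3) mod 6 = 2, so b_{311} = b_5 = 28.

28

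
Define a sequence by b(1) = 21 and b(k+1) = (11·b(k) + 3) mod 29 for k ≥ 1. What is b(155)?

b(1) = 21, b(2) = 2, b(3) = 25, b(4) = 17, b(5) = 16, b(6) = 5, b(7) = 0, b(8) = 3, b(9) = 7, b(10) = 22, b(11) = 13, b(12) = 1, b(13) = 14, b(14) = 12, b(15) = 19, b(16) = 9, b(17) = 15, b(18) = 23, b(19) = 24, b(20) = 6, b(21) = 11, b(22) = 8, b(23) = 4, b(24) = 18, b(25) = 27, b(26) = 10, b(27) = 26, b(28) = 28, b(29) = 21.
The sequence repeats with period 28.
So b(155) = b(1 + ((155-1) mod 28)) = b(15) = 19.

19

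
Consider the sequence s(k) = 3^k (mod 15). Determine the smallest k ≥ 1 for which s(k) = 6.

4

s(0) = 1, s(1) = 3, s(2) = 9, s(3) = 12, s(4) = 6, s(5) = 3.
Since s(5) = s(1) = 3, the sequence is eventually periodic: after a pre-period of length 1 it cycles with period 4.
The value 6 first appears (with k ≥ 1) at s(4).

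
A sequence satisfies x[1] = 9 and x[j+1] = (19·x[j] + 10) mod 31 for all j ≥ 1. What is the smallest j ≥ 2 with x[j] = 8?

Computing terms: x[1] = 9, x[2] = 26, x[3] = 8, x[4] = 7, x[5] = 19, x[6] = 30, x[7] = 22, x[8] = 25, x[9] = 20, x[10] = 18, x[11] = 11, x[12] = 2, x[13] = 17, x[14] = 23, x[15] = 13, x[16] = 9.
Since x[16] = x[1] = 9, the sequence is periodic with period 15.
The value 8 first appears (with j ≥ 2) at x[3].

3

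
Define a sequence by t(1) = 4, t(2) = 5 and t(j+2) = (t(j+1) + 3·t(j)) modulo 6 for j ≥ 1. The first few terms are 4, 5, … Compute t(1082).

5

Listing terms: t(1) = 4, t(2) = 5, t(3) = 5, t(4) = 2, t(5) = 5, t(6) = 5.
Since (t(5), t(6)) = (t(2), t(3)) = (5, 5) (two consecutive terms determine the rest), the sequence is eventually periodic: after a pre-period of length 1 it cycles with period 3.
For j ≥ 2, t(j) depends only on (j - 2) mod 3. (1082 - 2) mod 3 = 0, so t(1082) = t(2) = 5.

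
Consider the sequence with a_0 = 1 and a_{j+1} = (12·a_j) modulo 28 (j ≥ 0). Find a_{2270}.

4

We have a_0 = 1; a_1 = 12; a_2 = 4; a_3 = 20; a_4 = 16; a_5 = 24; a_6 = 8; a_7 = 12.
Since a_7 = a_1 = 12, the sequence is eventually periodic: after a pre-period of length 1 it cycles with period 6.
For j ≥ 1, a_j depends only on (j - 1) mod 6. (2270 - 1) mod 6 = 1, so a_{2270} = a_2 = 4.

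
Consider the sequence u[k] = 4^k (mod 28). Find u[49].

u[1] = 4, u[2] = 16, u[3] = 8, u[4] = 4.
The sequence repeats with period 3.
So u[49] = u[1 + ((49-1) mod 3)] = u[1] = 4.

4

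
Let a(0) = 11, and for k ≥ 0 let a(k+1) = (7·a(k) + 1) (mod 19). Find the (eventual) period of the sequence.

3

Computing terms: a(0) = 11,  a(1) = 2,  a(2) = 15,  a(3) = 11.
Since a(3) = a(0) = 11, the sequence is periodic with period 3.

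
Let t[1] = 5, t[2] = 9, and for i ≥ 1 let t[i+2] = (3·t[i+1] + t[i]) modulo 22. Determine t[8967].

12

Listing terms: t[1] = 5,  t[2] = 9,  t[3] = 10,  t[4] = 17,  t[5] = 17,  t[6] = 2,  t[7] = 1,  t[8] = 5,  t[9] = 16,  t[10] = 9,  t[11] = 21,  t[12] = 6,  t[13] = 17,  t[14] = 13,  t[15] = 12,  t[16] = 5,  t[17] = 5,  t[18] = 20,  t[19] = 21,  t[20] = 17,  t[21] = 6,  t[22] = 13,  t[23] = 1,  t[24] = 16,  t[25] = 5,  t[26] = 9.
Since (t[25], t[26]) = (t[1], t[2]) = (5, 9) (two consecutive terms determine the rest), the sequence is periodic with period 24.
So t[8967] = t[1 + ((8967-1) mod 24)] = t[15] = 12.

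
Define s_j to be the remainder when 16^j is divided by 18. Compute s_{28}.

16

We have s_0 = 1, s_1 = 16, s_2 = 4, s_3 = 10, s_4 = 16.
Since s_4 = s_1 = 16, the sequence is eventually periodic: after a pre-period of length 1 it cycles with period 3.
For j ≥ 1, s_j depends only on (j - 1) mod 3. (28 - 1) mod 3 = 0, so s_{28} = s_1 = 16.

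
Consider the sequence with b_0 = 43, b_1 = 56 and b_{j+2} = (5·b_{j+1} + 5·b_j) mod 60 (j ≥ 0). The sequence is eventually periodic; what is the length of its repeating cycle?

Computing terms: b_0 = 43, b_1 = 56, b_2 = 15, b_3 = 55, b_4 = 50, b_5 = 45, b_6 = 55, b_7 = 20, b_8 = 15, b_9 = 55.
Since (b_8, b_9) = (b_2, b_3) = (15, 55) (two consecutive terms determine the rest), the sequence is eventually periodic: after a pre-period of length 2 it cycles with period 6.

6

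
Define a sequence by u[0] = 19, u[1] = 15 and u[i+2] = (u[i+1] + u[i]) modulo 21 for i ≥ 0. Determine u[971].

We have u[0] = 19, u[1] = 15, u[2] = 13, u[3] = 7, u[4] = 20, u[5] = 6, u[6] = 5, u[7] = 11, u[8] = 16, u[9] = 6, u[10] = 1, u[11] = 7, u[12] = 8, u[13] = 15, u[14] = 2, u[15] = 17, u[16] = 19, u[17] = 15.
Since (u[16], u[17]) = (u[0], u[1]) = (19, 15) (two consecutive terms determine the rest), the sequence is periodic with period 16.
(971 - 0) mod 16 = 11, so u[971] = u[11] = 7.

7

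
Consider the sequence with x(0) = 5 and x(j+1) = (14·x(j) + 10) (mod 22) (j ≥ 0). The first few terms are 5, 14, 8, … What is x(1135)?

Computing terms: x(0) = 5,  x(1) = 14,  x(2) = 8,  x(3) = 12,  x(4) = 2,  x(5) = 16,  x(6) = 14.
Since x(6) = x(1) = 14, the sequence is eventually periodic: after a pre-period of length 1 it cycles with period 5.
For j ≥ 1, x(j) depends only on (j - 1) mod 5. (1135 - 1) mod 5 = 4, so x(1135) = x(5) = 16.

16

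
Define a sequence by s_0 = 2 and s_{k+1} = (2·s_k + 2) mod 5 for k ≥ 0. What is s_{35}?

0

Listing terms: s_0 = 2,  s_1 = 1,  s_2 = 4,  s_3 = 0,  s_4 = 2.
Since s_4 = s_0 = 2, the sequence is periodic with period 4.
(35 - 0) mod 4 = 3, so s_{35} = s_3 = 0.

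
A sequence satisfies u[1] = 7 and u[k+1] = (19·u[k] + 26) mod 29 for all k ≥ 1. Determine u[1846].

We have u[1] = 7, u[2] = 14, u[3] = 2, u[4] = 6, u[5] = 24, u[6] = 18, u[7] = 20, u[8] = 0, u[9] = 26, u[10] = 27, u[11] = 17, u[12] = 1, u[13] = 16, u[14] = 11, u[15] = 3, u[16] = 25, u[17] = 8, u[18] = 4, u[19] = 15, u[20] = 21, u[21] = 19, u[22] = 10, u[23] = 13, u[24] = 12, u[25] = 22, u[26] = 9, u[27] = 23, u[28] = 28, u[29] = 7.
The sequence repeats with period 28.
So u[1846] = u[1 + ((1846-1) mod 28)] = u[26] = 9.

9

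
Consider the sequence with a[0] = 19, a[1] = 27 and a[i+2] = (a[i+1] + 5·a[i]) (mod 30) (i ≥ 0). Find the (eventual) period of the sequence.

6

Listing terms: a[0] = 19; a[1] = 27; a[2] = 2; a[3] = 17; a[4] = 27; a[5] = 22; a[6] = 7; a[7] = 27; a[8] = 2.
Since (a[7], a[8]) = (a[1], a[2]) = (27, 2) (two consecutive terms determine the rest), the sequence is eventually periodic: after a pre-period of length 1 it cycles with period 6.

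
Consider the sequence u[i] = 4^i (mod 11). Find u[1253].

9

Listing terms: u[0] = 1,  u[1] = 4,  u[2] = 5,  u[3] = 9,  u[4] = 3,  u[5] = 1.
The sequence repeats with period 5.
(1253 - 0) mod 5 = 3, so u[1253] = u[3] = 9.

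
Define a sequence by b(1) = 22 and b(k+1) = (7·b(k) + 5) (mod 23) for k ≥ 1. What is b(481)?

We have b(1) = 22,  b(2) = 21,  b(3) = 14,  b(4) = 11,  b(5) = 13,  b(6) = 4,  b(7) = 10,  b(8) = 6,  b(9) = 1,  b(10) = 12,  b(11) = 20,  b(12) = 7,  b(13) = 8,  b(14) = 15,  b(15) = 18,  b(16) = 16,  b(17) = 2,  b(18) = 19,  b(19) = 0,  b(20) = 5,  b(21) = 17,  b(22) = 9,  b(23) = 22.
The sequence repeats with period 22.
(481 - 1) mod 22 = 18, so b(481) = b(19) = 0.

0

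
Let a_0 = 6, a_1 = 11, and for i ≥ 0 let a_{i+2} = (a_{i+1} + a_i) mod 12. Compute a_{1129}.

Computing terms: a_0 = 6, a_1 = 11, a_2 = 5, a_3 = 4, a_4 = 9, a_5 = 1, a_6 = 10, a_7 = 11, a_8 = 9, a_9 = 8, a_{10} = 5, a_{11} = 1, a_{12} = 6, a_{13} = 7, a_{14} = 1, a_{15} = 8, a_{16} = 9, a_{17} = 5, a_{18} = 2, a_{19} = 7, a_{20} = 9, a_{21} = 4, a_{22} = 1, a_{23} = 5, a_{24} = 6, a_{25} = 11.
Since (a_{24}, a_{25}) = (a_0, a_1) = (6, 11) (two consecutive terms determine the rest), the sequence is periodic with period 24.
(1129 - 0) mod 24 = 1, so a_{1129} = a_1 = 11.

11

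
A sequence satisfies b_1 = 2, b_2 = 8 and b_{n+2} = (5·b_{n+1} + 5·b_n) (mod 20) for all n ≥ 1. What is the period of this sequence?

Listing terms: b_1 = 2,  b_2 = 8,  b_3 = 10,  b_4 = 10,  b_5 = 0,  b_6 = 10,  b_7 = 10.
Since (b_6, b_7) = (b_3, b_4) = (10, 10) (two consecutive terms determine the rest), the sequence is eventually periodic: after a pre-period of length 2 it cycles with period 3.

3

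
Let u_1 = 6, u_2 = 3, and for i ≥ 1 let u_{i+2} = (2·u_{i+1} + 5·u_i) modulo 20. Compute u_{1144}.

7

We have u_1 = 6, u_2 = 3, u_3 = 16, u_4 = 7, u_5 = 14, u_6 = 3, u_7 = 16.
Since (u_6, u_7) = (u_2, u_3) = (3, 16) (two consecutive terms determine the rest), the sequence is eventually periodic: after a pre-period of length 1 it cycles with period 4.
For i ≥ 2, u_i depends only on (i - 2) mod 4. (1144 - 2) mod 4 = 2, so u_{1144} = u_4 = 7.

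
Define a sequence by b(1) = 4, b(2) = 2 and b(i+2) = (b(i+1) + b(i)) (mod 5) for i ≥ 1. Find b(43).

1

Computing terms: b(1) = 4; b(2) = 2; b(3) = 1; b(4) = 3; b(5) = 4; b(6) = 2.
Since (b(5), b(6)) = (b(1), b(2)) = (4, 2) (two consecutive terms determine the rest), the sequence is periodic with period 4.
So b(43) = b(1 + ((43-1) mod 4)) = b(3) = 1.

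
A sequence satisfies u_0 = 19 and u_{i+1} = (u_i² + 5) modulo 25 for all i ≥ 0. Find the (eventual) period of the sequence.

4

Listing terms: u_0 = 19, u_1 = 16, u_2 = 11, u_3 = 1, u_4 = 6, u_5 = 16.
Since u_5 = u_1 = 16, the sequence is eventually periodic: after a pre-period of length 1 it cycles with period 4.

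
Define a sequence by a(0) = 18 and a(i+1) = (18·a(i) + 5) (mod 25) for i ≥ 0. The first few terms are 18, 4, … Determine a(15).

Listing terms: a(0) = 18; a(1) = 4; a(2) = 2; a(3) = 16; a(4) = 18.
Since a(4) = a(0) = 18, the sequence is periodic with period 4.
So a(15) = a(0 + ((15-0) mod 4)) = a(3) = 16.

16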